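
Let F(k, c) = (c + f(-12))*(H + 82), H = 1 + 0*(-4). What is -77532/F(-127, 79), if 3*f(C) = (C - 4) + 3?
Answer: -8307/664 ≈ -12.511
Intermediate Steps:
H = 1 (H = 1 + 0 = 1)
f(C) = -1/3 + C/3 (f(C) = ((C - 4) + 3)/3 = ((-4 + C) + 3)/3 = (-1 + C)/3 = -1/3 + C/3)
F(k, c) = -1079/3 + 83*c (F(k, c) = (c + (-1/3 + (1/3)*(-12)))*(1 + 82) = (c + (-1/3 - 4))*83 = (c - 13/3)*83 = (-13/3 + c)*83 = -1079/3 + 83*c)
-77532/F(-127, 79) = -77532/(-1079/3 + 83*79) = -77532/(-1079/3 + 6557) = -77532/18592/3 = -77532*3/18592 = -8307/664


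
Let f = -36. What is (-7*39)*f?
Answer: 9828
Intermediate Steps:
(-7*39)*f = -7*39*(-36) = -273*(-36) = 9828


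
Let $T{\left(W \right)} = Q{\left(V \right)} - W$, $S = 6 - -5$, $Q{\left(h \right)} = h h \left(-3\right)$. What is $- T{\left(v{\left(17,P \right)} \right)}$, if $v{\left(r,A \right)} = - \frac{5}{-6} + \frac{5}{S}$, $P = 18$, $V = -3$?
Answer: $\frac{1867}{66} \approx 28.288$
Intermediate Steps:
$Q{\left(h \right)} = - 3 h^{2}$ ($Q{\left(h \right)} = h^{2} \left(-3\right) = - 3 h^{2}$)
$S = 11$ ($S = 6 + 5 = 11$)
$v{\left(r,A \right)} = \frac{85}{66}$ ($v{\left(r,A \right)} = - \frac{5}{-6} + \frac{5}{11} = \left(-5\right) \left(- \frac{1}{6}\right) + 5 \cdot \frac{1}{11} = \frac{5}{6} + \frac{5}{11} = \frac{85}{66}$)
$T{\left(W \right)} = -27 - W$ ($T{\left(W \right)} = - 3 \left(-3\right)^{2} - W = \left(-3\right) 9 - W = -27 - W$)
$- T{\left(v{\left(17,P \right)} \right)} = - (-27 - \frac{85}{66}) = \left(-1\right) \left(- \frac{1867}{66}\right) = \frac{1867}{66}$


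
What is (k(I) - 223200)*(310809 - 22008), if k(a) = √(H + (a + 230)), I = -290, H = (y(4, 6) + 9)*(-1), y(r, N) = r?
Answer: -64460383200 + 288801*I*√73 ≈ -6.446e+10 + 2.4675e+6*I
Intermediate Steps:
H = -13 (H = (4 + 9)*(-1) = 13*(-1) = -13)
k(a) = √(217 + a) (k(a) = √(-13 + (a + 230)) = √(-13 + (230 + a)) = √(217 + a))
(k(I) - 223200)*(310809 - 22008) = (√(217 - 290) - 223200)*(310809 - 22008) = (√(-73) - 223200)*288801 = (I*√73 - 223200)*288801 = (-223200 + I*√73)*288801 = -64460383200 + 288801*I*√73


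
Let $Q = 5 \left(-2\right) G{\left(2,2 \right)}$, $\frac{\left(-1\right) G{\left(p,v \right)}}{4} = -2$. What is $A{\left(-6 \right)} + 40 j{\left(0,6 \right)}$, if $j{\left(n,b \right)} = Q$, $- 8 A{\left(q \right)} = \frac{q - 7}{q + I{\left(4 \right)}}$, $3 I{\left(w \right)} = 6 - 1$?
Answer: $- \frac{25603}{8} \approx -3200.4$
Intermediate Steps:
$I{\left(w \right)} = \frac{5}{3}$ ($I{\left(w \right)} = \frac{6 - 1}{3} = \frac{1}{3} \cdot 5 = \frac{5}{3}$)
$G{\left(p,v \right)} = 8$ ($G{\left(p,v \right)} = \left(-4\right) \left(-2\right) = 8$)
$A{\left(q \right)} = - \frac{-7 + q}{8 \left(\frac{5}{3} + q\right)}$ ($A{\left(q \right)} = - \frac{\left(q - 7\right) \frac{1}{q + \frac{5}{3}}}{8} = - \frac{\left(-7 + q\right) \frac{1}{\frac{5}{3} + q}}{8} = - \frac{\frac{1}{\frac{5}{3} + q} \left(-7 + q\right)}{8} = - \frac{-7 + q}{8 \left(\frac{5}{3} + q\right)}$)
$Q = -80$ ($Q = 5 \left(-2\right) 8 = \left(-10\right) 8 = -80$)
$j{\left(n,b \right)} = -80$
$A{\left(-6 \right)} + 40 j{\left(0,6 \right)} = \frac{3 \left(7 - -6\right)}{8 \left(5 + 3 \left(-6\right)\right)} + 40 \left(-80\right) = \frac{3 \left(7 + 6\right)}{8 \left(5 - 18\right)} - 3200 = \frac{3}{8} \frac{1}{-13} \cdot 13 - 3200 = \frac{3}{8} \left(- \frac{1}{13}\right) 13 - 3200 = - \frac{3}{8} - 3200 = - \frac{25603}{8}$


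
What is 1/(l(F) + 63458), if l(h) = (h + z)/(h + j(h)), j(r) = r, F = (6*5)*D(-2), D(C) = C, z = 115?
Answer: 24/1522981 ≈ 1.5759e-5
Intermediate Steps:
F = -60 (F = (6*5)*(-2) = 30*(-2) = -60)
l(h) = (115 + h)/(2*h) (l(h) = (h + 115)/(h + h) = (115 + h)/((2*h)) = (115 + h)*(1/(2*h)) = (115 + h)/(2*h))
1/(l(F) + 63458) = 1/((½)*(115 - 60)/(-60) + 63458) = 1/((½)*(-1/60)*55 + 63458) = 1/(-11/24 + 63458) = 1/(1522981/24) = 24/1522981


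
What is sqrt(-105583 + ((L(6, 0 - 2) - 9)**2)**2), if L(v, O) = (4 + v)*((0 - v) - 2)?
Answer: sqrt(62636658) ≈ 7914.3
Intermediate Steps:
L(v, O) = (-2 - v)*(4 + v) (L(v, O) = (4 + v)*(-v - 2) = (4 + v)*(-2 - v) = (-2 - v)*(4 + v))
sqrt(-105583 + ((L(6, 0 - 2) - 9)**2)**2) = sqrt(-105583 + (((-8 - 1*6**2 - 6*6) - 9)**2)**2) = sqrt(-105583 + (((-8 - 1*36 - 36) - 9)**2)**2) = sqrt(-105583 + (((-8 - 36 - 36) - 9)**2)**2) = sqrt(-105583 + ((-80 - 9)**2)**2) = sqrt(-105583 + ((-89)**2)**2) = sqrt(-105583 + 7921**2) = sqrt(-105583 + 62742241) = sqrt(62636658)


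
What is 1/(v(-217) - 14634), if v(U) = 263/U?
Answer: -217/3175841 ≈ -6.8328e-5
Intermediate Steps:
1/(v(-217) - 14634) = 1/(263/(-217) - 14634) = 1/(263*(-1/217) - 14634) = 1/(-263/217 - 14634) = 1/(-3175841/217) = -217/3175841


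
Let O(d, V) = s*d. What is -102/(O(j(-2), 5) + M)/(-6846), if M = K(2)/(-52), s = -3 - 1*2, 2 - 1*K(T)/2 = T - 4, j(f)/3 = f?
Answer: 221/442708 ≈ 0.00049920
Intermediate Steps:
j(f) = 3*f
K(T) = 12 - 2*T (K(T) = 4 - 2*(T - 4) = 4 - 2*(-4 + T) = 4 + (8 - 2*T) = 12 - 2*T)
s = -5 (s = -3 - 2 = -5)
O(d, V) = -5*d
M = -2/13 (M = (12 - 2*2)/(-52) = (12 - 4)*(-1/52) = 8*(-1/52) = -2/13 ≈ -0.15385)
-102/(O(j(-2), 5) + M)/(-6846) = -102/(-15*(-2) - 2/13)/(-6846) = -102/(-5*(-6) - 2/13)*(-1/6846) = -102/(30 - 2/13)*(-1/6846) = -102/388/13*(-1/6846) = -102*13/388*(-1/6846) = -663/194*(-1/6846) = 221/442708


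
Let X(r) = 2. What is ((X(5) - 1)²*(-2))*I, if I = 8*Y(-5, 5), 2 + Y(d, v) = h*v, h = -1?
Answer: 112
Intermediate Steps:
Y(d, v) = -2 - v
I = -56 (I = 8*(-2 - 1*5) = 8*(-2 - 5) = 8*(-7) = -56)
((X(5) - 1)²*(-2))*I = ((2 - 1)²*(-2))*(-56) = (1²*(-2))*(-56) = (1*(-2))*(-56) = -2*(-56) = 112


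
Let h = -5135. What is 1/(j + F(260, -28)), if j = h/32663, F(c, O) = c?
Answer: 32663/8487245 ≈ 0.0038485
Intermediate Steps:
j = -5135/32663 ≈ -0.15721
1/(j + F(260, -28)) = 1/(-5135/32663 + 260) = 1/(8487245/32663) = 32663/8487245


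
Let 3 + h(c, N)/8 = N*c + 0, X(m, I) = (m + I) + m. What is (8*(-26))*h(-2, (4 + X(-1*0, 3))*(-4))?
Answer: -88192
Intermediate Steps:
X(m, I) = I + 2*m (X(m, I) = (I + m) + m = I + 2*m)
h(c, N) = -24 + 8*N*c (h(c, N) = -24 + 8*(N*c + 0) = -24 + 8*(N*c) = -24 + 8*N*c)
(8*(-26))*h(-2, (4 + X(-1*0, 3))*(-4)) = (8*(-26))*(-24 + 8*((4 + (3 + 2*(-1*0)))*(-4))*(-2)) = -208*(-24 + 8*((4 + (3 + 2*0))*(-4))*(-2)) = -208*(-24 + 8*((4 + (3 + 0))*(-4))*(-2)) = -208*(-24 + 8*((4 + 3)*(-4))*(-2)) = -208*(-24 + 8*(7*(-4))*(-2)) = -208*(-24 + 8*(-28)*(-2)) = -208*(-24 + 448) = -208*424 = -88192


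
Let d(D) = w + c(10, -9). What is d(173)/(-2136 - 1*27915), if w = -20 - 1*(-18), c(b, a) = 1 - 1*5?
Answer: 2/10017 ≈ 0.00019966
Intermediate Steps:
c(b, a) = -4 (c(b, a) = 1 - 5 = -4)
w = -2 (w = -20 + 18 = -2)
d(D) = -6 (d(D) = -2 - 4 = -6)
d(173)/(-2136 - 1*27915) = -6/(-2136 - 1*27915) = -6/(-2136 - 27915) = -6/(-30051) = -6*(-1/30051) = 2/10017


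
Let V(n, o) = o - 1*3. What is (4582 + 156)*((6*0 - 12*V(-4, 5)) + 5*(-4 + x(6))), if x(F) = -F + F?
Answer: -208472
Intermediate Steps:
V(n, o) = -3 + o (V(n, o) = o - 3 = -3 + o)
x(F) = 0
(4582 + 156)*((6*0 - 12*V(-4, 5)) + 5*(-4 + x(6))) = (4582 + 156)*((6*0 - 12*(-3 + 5)) + 5*(-4 + 0)) = 4738*((0 - 12*2) + 5*(-4)) = 4738*((0 - 24) - 20) = 4738*(-24 - 20) = 4738*(-44) = -208472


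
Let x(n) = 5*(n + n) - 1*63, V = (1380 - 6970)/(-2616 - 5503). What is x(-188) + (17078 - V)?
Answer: 122875475/8119 ≈ 15134.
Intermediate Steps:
V = 5590/8119 (V = -5590/(-8119) = -5590*(-1/8119) = 5590/8119 ≈ 0.68851)
x(n) = -63 + 10*n (x(n) = 5*(2*n) - 63 = 10*n - 63 = -63 + 10*n)
x(-188) + (17078 - V) = (-63 + 10*(-188)) + (17078 - 1*5590/8119) = (-63 - 1880) + (17078 - 5590/8119) = -1943 + 138650692/8119 = 122875475/8119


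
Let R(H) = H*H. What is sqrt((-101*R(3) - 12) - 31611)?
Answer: 2*I*sqrt(8133) ≈ 180.37*I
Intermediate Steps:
R(H) = H**2
sqrt((-101*R(3) - 12) - 31611) = sqrt((-101*3**2 - 12) - 31611) = sqrt((-101*9 - 12) - 31611) = sqrt((-909 - 12) - 31611) = sqrt(-921 - 31611) = sqrt(-32532) = 2*I*sqrt(8133)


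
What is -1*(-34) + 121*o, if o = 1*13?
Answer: 1607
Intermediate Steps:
o = 13
-1*(-34) + 121*o = -1*(-34) + 121*13 = 34 + 1573 = 1607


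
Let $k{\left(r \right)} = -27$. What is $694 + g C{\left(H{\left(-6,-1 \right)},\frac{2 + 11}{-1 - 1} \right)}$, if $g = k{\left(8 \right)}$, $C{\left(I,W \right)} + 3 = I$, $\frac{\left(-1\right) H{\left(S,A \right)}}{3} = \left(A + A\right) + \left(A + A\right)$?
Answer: $451$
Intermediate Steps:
$H{\left(S,A \right)} = - 12 A$ ($H{\left(S,A \right)} = - 3 \left(\left(A + A\right) + \left(A + A\right)\right) = - 3 \left(2 A + 2 A\right) = - 3 \cdot 4 A = - 12 A$)
$C{\left(I,W \right)} = -3 + I$
$g = -27$
$694 + g C{\left(H{\left(-6,-1 \right)},\frac{2 + 11}{-1 - 1} \right)} = 694 - 27 \left(-3 - -12\right) = 694 - 27 \left(-3 + 12\right) = 694 - 243 = 451$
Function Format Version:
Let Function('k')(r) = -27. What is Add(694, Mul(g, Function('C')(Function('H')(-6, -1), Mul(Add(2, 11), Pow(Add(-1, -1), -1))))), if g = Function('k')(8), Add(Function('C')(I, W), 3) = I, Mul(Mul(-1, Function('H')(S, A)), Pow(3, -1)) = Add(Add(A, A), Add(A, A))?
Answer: 451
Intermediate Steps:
Function('H')(S, A) = Mul(-12, A) (Function('H')(S, A) = Mul(-3, Add(Add(A, A), Add(A, A))) = Mul(-3, Add(Mul(2, A), Mul(2, A))) = Mul(-3, Mul(4, A)) = Mul(-12, A))
Function('C')(I, W) = Add(-3, I)
g = -27
Add(694, Mul(g, Function('C')(Function('H')(-6, -1), Mul(Add(2, 11), Pow(Add(-1, -1), -1))))) = Add(694, Mul(-27, Add(-3, Mul(-12, -1)))) = Add(694, Mul(-27, Add(-3, 12))) = Add(694, Mul(-27, 9)) = Add(694, -243) = 451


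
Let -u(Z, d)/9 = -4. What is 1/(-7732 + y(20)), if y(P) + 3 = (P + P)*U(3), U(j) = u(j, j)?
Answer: -1/6295 ≈ -0.00015886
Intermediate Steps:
u(Z, d) = 36 (u(Z, d) = -9*(-4) = 36)
U(j) = 36
y(P) = -3 + 72*P (y(P) = -3 + (P + P)*36 = -3 + (2*P)*36 = -3 + 72*P)
1/(-7732 + y(20)) = 1/(-7732 + (-3 + 72*20)) = 1/(-7732 + (-3 + 1440)) = 1/(-7732 + 1437) = 1/(-6295) = -1/6295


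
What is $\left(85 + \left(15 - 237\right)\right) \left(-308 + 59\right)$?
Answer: $34113$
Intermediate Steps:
$\left(85 + \left(15 - 237\right)\right) \left(-308 + 59\right) = \left(85 + \left(15 - 237\right)\right) \left(-249\right) = \left(85 - 222\right) \left(-249\right) = \left(-137\right) \left(-249\right) = 34113$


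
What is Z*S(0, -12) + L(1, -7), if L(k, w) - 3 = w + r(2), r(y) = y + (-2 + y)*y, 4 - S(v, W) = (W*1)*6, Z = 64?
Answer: 4862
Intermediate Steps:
S(v, W) = 4 - 6*W (S(v, W) = 4 - W*1*6 = 4 - W*6 = 4 - 6*W)
r(y) = y + y*(-2 + y)
L(k, w) = 5 + w (L(k, w) = 3 + (w + 2*(-1 + 2)) = 3 + (w + 2*1) = 3 + (w + 2) = 3 + (2 + w) = 5 + w)
Z*S(0, -12) + L(1, -7) = 64*(4 - 6*(-12)) + (5 - 7) = 64*(4 + 72) - 2 = 64*76 - 2 = 4864 - 2 = 4862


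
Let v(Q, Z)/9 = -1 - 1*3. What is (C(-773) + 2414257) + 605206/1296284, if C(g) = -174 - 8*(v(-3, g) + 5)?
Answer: 1564829625605/648142 ≈ 2.4143e+6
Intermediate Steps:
v(Q, Z) = -36 (v(Q, Z) = 9*(-1 - 1*3) = 9*(-1 - 3) = 9*(-4) = -36)
C(g) = 74 (C(g) = -174 - 8*(-36 + 5) = -174 - 8*(-31) = -174 + 248 = 74)
(C(-773) + 2414257) + 605206/1296284 = (74 + 2414257) + 605206/1296284 = 2414331 + 605206*(1/1296284) = 2414331 + 302603/648142 = 1564829625605/648142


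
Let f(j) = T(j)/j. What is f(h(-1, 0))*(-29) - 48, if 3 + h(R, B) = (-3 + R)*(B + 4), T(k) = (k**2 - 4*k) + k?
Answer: 590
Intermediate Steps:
T(k) = k**2 - 3*k
h(R, B) = -3 + (-3 + R)*(4 + B) (h(R, B) = -3 + (-3 + R)*(B + 4) = -3 + (-3 + R)*(4 + B))
f(j) = -3 + j (f(j) = (j*(-3 + j))/j = -3 + j)
f(h(-1, 0))*(-29) - 48 = (-3 + (-15 - 3*0 + 4*(-1) + 0*(-1)))*(-29) - 48 = (-3 + (-15 + 0 - 4 + 0))*(-29) - 48 = (-3 - 19)*(-29) - 48 = -22*(-29) - 48 = 638 - 48 = 590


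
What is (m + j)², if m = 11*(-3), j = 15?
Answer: 324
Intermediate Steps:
m = -33
(m + j)² = (-33 + 15)² = (-18)² = 324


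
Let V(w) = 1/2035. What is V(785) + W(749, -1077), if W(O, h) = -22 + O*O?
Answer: 1141592266/2035 ≈ 5.6098e+5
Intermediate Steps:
W(O, h) = -22 + O²
V(w) = 1/2035
V(785) + W(749, -1077) = 1/2035 + (-22 + 749²) = 1/2035 + (-22 + 561001) = 1/2035 + 560979 = 1141592266/2035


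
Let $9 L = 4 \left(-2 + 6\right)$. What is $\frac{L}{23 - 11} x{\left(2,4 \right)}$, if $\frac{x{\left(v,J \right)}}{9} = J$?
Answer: $\frac{16}{3} \approx 5.3333$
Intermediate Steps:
$x{\left(v,J \right)} = 9 J$
$L = \frac{16}{9}$ ($L = \frac{4 \left(-2 + 6\right)}{9} = \frac{4 \cdot 4}{9} = \frac{1}{9} \cdot 16 = \frac{16}{9} \approx 1.7778$)
$\frac{L}{23 - 11} x{\left(2,4 \right)} = \frac{1}{23 - 11} \cdot \frac{16}{9} \cdot 9 \cdot 4 = \frac{1}{12} \cdot \frac{16}{9} \cdot 36 = \frac{4}{27} \cdot 36 = \frac{16}{3}$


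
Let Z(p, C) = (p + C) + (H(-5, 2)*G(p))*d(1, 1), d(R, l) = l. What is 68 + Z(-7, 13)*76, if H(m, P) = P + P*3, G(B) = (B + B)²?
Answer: 119692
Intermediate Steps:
G(B) = 4*B² (G(B) = (2*B)² = 4*B²)
H(m, P) = 4*P (H(m, P) = P + 3*P = 4*P)
Z(p, C) = C + p + 32*p² (Z(p, C) = (p + C) + ((4*2)*(4*p²))*1 = (C + p) + (8*(4*p²))*1 = (C + p) + (32*p²)*1 = (C + p) + 32*p² = C + p + 32*p²)
68 + Z(-7, 13)*76 = 68 + (13 - 7 + 32*(-7)²)*76 = 68 + (13 - 7 + 32*49)*76 = 68 + (13 - 7 + 1568)*76 = 68 + 1574*76 = 68 + 119624 = 119692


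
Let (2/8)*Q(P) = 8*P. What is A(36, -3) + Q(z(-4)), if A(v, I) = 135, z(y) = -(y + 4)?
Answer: 135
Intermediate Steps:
z(y) = -4 - y (z(y) = -(4 + y) = -4 - y)
Q(P) = 32*P (Q(P) = 4*(8*P) = 32*P)
A(36, -3) + Q(z(-4)) = 135 + 32*(-4 - 1*(-4)) = 135 + 32*(-4 + 4) = 135 + 32*0 = 135 + 0 = 135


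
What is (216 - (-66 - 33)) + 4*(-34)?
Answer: 179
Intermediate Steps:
(216 - (-66 - 33)) + 4*(-34) = (216 - 1*(-99)) - 136 = (216 + 99) - 136 = 315 - 136 = 179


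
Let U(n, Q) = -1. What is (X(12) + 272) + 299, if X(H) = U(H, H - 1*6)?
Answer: 570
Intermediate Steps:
X(H) = -1
(X(12) + 272) + 299 = (-1 + 272) + 299 = 271 + 299 = 570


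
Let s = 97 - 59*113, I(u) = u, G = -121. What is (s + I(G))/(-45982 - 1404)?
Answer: 6691/47386 ≈ 0.14120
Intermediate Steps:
s = -6570 (s = 97 - 6667 = -6570)
(s + I(G))/(-45982 - 1404) = (-6570 - 121)/(-45982 - 1404) = -6691/(-47386) = -6691*(-1/47386) = 6691/47386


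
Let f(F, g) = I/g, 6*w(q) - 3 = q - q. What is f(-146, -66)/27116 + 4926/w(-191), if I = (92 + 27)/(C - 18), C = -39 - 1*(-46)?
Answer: 193948600151/19686216 ≈ 9852.0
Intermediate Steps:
C = 7 (C = -39 + 46 = 7)
I = -119/11 (I = (92 + 27)/(7 - 18) = 119/(-11) = 119*(-1/11) = -119/11 ≈ -10.818)
w(q) = 1/2 (w(q) = 1/2 + (q - q)/6 = 1/2 + (1/6)*0 = 1/2 + 0 = 1/2)
f(F, g) = -119/(11*g)
f(-146, -66)/27116 + 4926/w(-191) = -119/11/(-66)/27116 + 4926/(1/2) = -119/11*(-1/66)*(1/27116) + 4926*2 = (119/726)*(1/27116) + 9852 = 119/19686216 + 9852 = 193948600151/19686216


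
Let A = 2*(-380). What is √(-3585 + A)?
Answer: I*√4345 ≈ 65.917*I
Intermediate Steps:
A = -760
√(-3585 + A) = √(-3585 - 760) = √(-4345) = I*√4345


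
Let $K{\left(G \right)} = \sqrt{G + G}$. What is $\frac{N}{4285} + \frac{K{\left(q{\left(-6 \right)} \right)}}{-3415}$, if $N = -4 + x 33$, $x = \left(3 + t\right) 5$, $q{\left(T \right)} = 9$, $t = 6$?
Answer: $\frac{1481}{4285} - \frac{3 \sqrt{2}}{3415} \approx 0.34438$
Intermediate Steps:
$K{\left(G \right)} = \sqrt{2} \sqrt{G}$ ($K{\left(G \right)} = \sqrt{2 G} = \sqrt{2} \sqrt{G}$)
$x = 45$ ($x = \left(3 + 6\right) 5 = 9 \cdot 5 = 45$)
$N = 1481$ ($N = -4 + 45 \cdot 33 = -4 + 1485 = 1481$)
$\frac{N}{4285} + \frac{K{\left(q{\left(-6 \right)} \right)}}{-3415} = \frac{1481}{4285} + \frac{\sqrt{2} \sqrt{9}}{-3415} = 1481 \cdot \frac{1}{4285} + \sqrt{2} \cdot 3 \left(- \frac{1}{3415}\right) = \frac{1481}{4285} + 3 \sqrt{2} \left(- \frac{1}{3415}\right) = \frac{1481}{4285} - \frac{3 \sqrt{2}}{3415}$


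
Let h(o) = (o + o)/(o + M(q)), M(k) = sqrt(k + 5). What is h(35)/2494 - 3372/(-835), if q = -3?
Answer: 5143596007/1273442635 - 35*sqrt(2)/1525081 ≈ 4.0391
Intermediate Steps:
M(k) = sqrt(5 + k)
h(o) = 2*o/(o + sqrt(2)) (h(o) = (o + o)/(o + sqrt(5 - 3)) = (2*o)/(o + sqrt(2)) = 2*o/(o + sqrt(2)))
h(35)/2494 - 3372/(-835) = (2*35/(35 + sqrt(2)))/2494 - 3372/(-835) = (70/(35 + sqrt(2)))*(1/2494) - 3372*(-1/835) = 35/(1247*(35 + sqrt(2))) + 3372/835 = 3372/835 + 35/(1247*(35 + sqrt(2)))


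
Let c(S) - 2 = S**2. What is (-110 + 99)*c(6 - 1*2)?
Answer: -198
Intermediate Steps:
c(S) = 2 + S**2
(-110 + 99)*c(6 - 1*2) = (-110 + 99)*(2 + (6 - 1*2)**2) = -11*(2 + (6 - 2)**2) = -11*(2 + 4**2) = -11*(2 + 16) = -11*18 = -198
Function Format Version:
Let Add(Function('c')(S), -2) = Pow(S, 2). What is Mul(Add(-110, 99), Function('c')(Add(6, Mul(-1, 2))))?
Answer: -198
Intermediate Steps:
Function('c')(S) = Add(2, Pow(S, 2))
Mul(Add(-110, 99), Function('c')(Add(6, Mul(-1, 2)))) = Mul(Add(-110, 99), Add(2, Pow(Add(6, Mul(-1, 2)), 2))) = Mul(-11, Add(2, Pow(Add(6, -2), 2))) = Mul(-11, Add(2, Pow(4, 2))) = Mul(-11, Add(2, 16)) = Mul(-11, 18) = -198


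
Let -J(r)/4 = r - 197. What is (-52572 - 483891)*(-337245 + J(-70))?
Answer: 180346521951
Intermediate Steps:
J(r) = 788 - 4*r (J(r) = -4*(r - 197) = -4*(-197 + r) = 788 - 4*r)
(-52572 - 483891)*(-337245 + J(-70)) = (-52572 - 483891)*(-337245 + (788 - 4*(-70))) = -536463*(-337245 + (788 + 280)) = -536463*(-337245 + 1068) = -536463*(-336177) = 180346521951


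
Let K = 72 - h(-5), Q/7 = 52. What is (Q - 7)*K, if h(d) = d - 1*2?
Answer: 28203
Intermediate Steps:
h(d) = -2 + d (h(d) = d - 2 = -2 + d)
Q = 364 (Q = 7*52 = 364)
K = 79 (K = 72 - (-2 - 5) = 72 - 1*(-7) = 72 + 7 = 79)
(Q - 7)*K = (364 - 7)*79 = 357*79 = 28203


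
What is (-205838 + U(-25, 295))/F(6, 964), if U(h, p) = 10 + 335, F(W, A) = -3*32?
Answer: 205493/96 ≈ 2140.6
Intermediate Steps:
F(W, A) = -96
U(h, p) = 345
(-205838 + U(-25, 295))/F(6, 964) = (-205838 + 345)/(-96) = -205493*(-1/96) = 205493/96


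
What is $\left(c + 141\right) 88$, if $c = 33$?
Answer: $15312$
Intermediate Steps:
$\left(c + 141\right) 88 = \left(33 + 141\right) 88 = 174 \cdot 88 = 15312$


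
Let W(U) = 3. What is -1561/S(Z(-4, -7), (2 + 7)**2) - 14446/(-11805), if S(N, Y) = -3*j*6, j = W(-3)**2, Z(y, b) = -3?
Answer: 6922619/637470 ≈ 10.860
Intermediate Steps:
j = 9 (j = 3**2 = 9)
S(N, Y) = -162 (S(N, Y) = -3*9*6 = -27*6 = -162)
-1561/S(Z(-4, -7), (2 + 7)**2) - 14446/(-11805) = -1561/(-162) - 14446/(-11805) = -1561*(-1/162) - 14446*(-1/11805) = 1561/162 + 14446/11805 = 6922619/637470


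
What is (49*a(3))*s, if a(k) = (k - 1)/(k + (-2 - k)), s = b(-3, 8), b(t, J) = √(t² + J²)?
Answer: -49*√73 ≈ -418.66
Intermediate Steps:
b(t, J) = √(J² + t²)
s = √73 (s = √(8² + (-3)²) = √(64 + 9) = √73 ≈ 8.5440)
a(k) = ½ - k/2 (a(k) = (-1 + k)/(-2) = (-1 + k)*(-½) = ½ - k/2)
(49*a(3))*s = (49*(½ - ½*3))*√73 = (49*(½ - 3/2))*√73 = (49*(-1))*√73 = -49*√73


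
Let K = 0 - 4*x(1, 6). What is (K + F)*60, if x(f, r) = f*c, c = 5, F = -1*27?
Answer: -2820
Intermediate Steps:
F = -27
x(f, r) = 5*f (x(f, r) = f*5 = 5*f)
K = -20 (K = 0 - 20 = -20)
(K + F)*60 = (-20 - 27)*60 = -47*60 = -2820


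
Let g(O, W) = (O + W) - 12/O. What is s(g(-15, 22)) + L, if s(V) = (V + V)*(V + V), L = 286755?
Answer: 7174959/25 ≈ 2.8700e+5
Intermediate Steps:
g(O, W) = O + W - 12/O
s(V) = 4*V² (s(V) = (2*V)*(2*V) = 4*V²)
s(g(-15, 22)) + L = 4*(-15 + 22 - 12/(-15))² + 286755 = 4*(-15 + 22 - 12*(-1/15))² + 286755 = 4*(-15 + 22 + ⅘)² + 286755 = 4*(39/5)² + 286755 = 4*(1521/25) + 286755 = 6084/25 + 286755 = 7174959/25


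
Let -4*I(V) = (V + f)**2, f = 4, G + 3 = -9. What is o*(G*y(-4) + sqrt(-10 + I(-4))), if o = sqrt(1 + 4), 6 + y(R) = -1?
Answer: sqrt(5)*(84 + I*sqrt(10)) ≈ 187.83 + 7.0711*I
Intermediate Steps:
G = -12 (G = -3 - 9 = -12)
y(R) = -7 (y(R) = -6 - 1 = -7)
I(V) = -(4 + V)**2/4 (I(V) = -(V + 4)**2/4 = -(4 + V)**2/4)
o = sqrt(5) ≈ 2.2361
o*(G*y(-4) + sqrt(-10 + I(-4))) = sqrt(5)*(-12*(-7) + sqrt(-10 - (4 - 4)**2/4)) = sqrt(5)*(84 + sqrt(-10 - 1/4*0**2)) = sqrt(5)*(84 + sqrt(-10 - 1/4*0)) = sqrt(5)*(84 + sqrt(-10 + 0)) = sqrt(5)*(84 + sqrt(-10)) = sqrt(5)*(84 + I*sqrt(10))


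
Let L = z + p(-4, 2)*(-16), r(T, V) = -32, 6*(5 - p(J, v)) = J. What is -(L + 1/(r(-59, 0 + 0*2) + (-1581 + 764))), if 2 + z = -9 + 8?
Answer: 26508/283 ≈ 93.668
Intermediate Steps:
p(J, v) = 5 - J/6
z = -3 (z = -2 + (-9 + 8) = -2 - 1 = -3)
L = -281/3 (L = -3 + (5 - 1/6*(-4))*(-16) = -3 + (5 + 2/3)*(-16) = -3 + (17/3)*(-16) = -3 - 272/3 = -281/3 ≈ -93.667)
-(L + 1/(r(-59, 0 + 0*2) + (-1581 + 764))) = -(-281/3 + 1/(-32 + (-1581 + 764))) = -(-281/3 + 1/(-32 - 817)) = -(-281/3 + 1/(-849)) = -(-281/3 - 1/849) = -1*(-26508/283) = 26508/283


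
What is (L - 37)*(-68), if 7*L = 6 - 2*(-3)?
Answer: 16796/7 ≈ 2399.4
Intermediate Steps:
L = 12/7 (L = (6 - 2*(-3))/7 = (6 + 6)/7 = (⅐)*12 = 12/7 ≈ 1.7143)
(L - 37)*(-68) = (12/7 - 37)*(-68) = -247/7*(-68) = 16796/7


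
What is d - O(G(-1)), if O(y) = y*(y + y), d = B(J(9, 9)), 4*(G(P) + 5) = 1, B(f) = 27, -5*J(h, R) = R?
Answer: -145/8 ≈ -18.125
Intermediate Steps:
J(h, R) = -R/5
G(P) = -19/4 (G(P) = -5 + (1/4)*1 = -5 + 1/4 = -19/4)
d = 27
O(y) = 2*y**2 (O(y) = y*(2*y) = 2*y**2)
d - O(G(-1)) = 27 - 2*(-19/4)**2 = 27 - 2*361/16 = 27 - 1*361/8 = 27 - 361/8 = -145/8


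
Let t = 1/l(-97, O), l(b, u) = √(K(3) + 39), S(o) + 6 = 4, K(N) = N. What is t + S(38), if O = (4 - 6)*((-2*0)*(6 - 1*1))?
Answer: -2 + √42/42 ≈ -1.8457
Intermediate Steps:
S(o) = -2 (S(o) = -6 + 4 = -2)
O = 0 (O = -0*(6 - 1) = -0*5 = -2*0 = 0)
l(b, u) = √42 (l(b, u) = √(3 + 39) = √42)
t = √42/42 (t = 1/(√42) = √42/42 ≈ 0.15430)
t + S(38) = √42/42 - 2 = -2 + √42/42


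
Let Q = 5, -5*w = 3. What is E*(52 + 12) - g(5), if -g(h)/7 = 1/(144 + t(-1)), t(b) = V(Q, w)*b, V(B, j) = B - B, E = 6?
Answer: 55303/144 ≈ 384.05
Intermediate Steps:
w = -3/5 (w = -1/5*3 = -3/5 ≈ -0.60000)
V(B, j) = 0
t(b) = 0 (t(b) = 0*b = 0)
g(h) = -7/144 (g(h) = -7/(144 + 0) = -7/144)
E*(52 + 12) - g(5) = 6*(52 + 12) - 1*(-7/144) = 6*64 + 7/144 = 384 + 7/144 = 55303/144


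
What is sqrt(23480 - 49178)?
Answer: I*sqrt(25698) ≈ 160.31*I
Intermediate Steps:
sqrt(23480 - 49178) = sqrt(-25698) = I*sqrt(25698)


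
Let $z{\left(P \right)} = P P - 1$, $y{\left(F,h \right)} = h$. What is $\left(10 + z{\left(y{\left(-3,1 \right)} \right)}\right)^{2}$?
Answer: $100$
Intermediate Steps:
$z{\left(P \right)} = -1 + P^{2}$ ($z{\left(P \right)} = P^{2} - 1 = -1 + P^{2}$)
$\left(10 + z{\left(y{\left(-3,1 \right)} \right)}\right)^{2} = \left(10 - \left(1 - 1^{2}\right)\right)^{2} = \left(10 + \left(-1 + 1\right)\right)^{2} = \left(10 + 0\right)^{2} = 10^{2} = 100$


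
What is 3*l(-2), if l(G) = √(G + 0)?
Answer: 3*I*√2 ≈ 4.2426*I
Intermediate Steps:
l(G) = √G
3*l(-2) = 3*√(-2) = 3*(I*√2) = 3*I*√2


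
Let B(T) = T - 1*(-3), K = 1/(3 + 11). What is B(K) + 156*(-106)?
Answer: -231461/14 ≈ -16533.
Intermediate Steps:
K = 1/14 ≈ 0.071429
B(T) = 3 + T (B(T) = T + 3 = 3 + T)
B(K) + 156*(-106) = (3 + 1/14) + 156*(-106) = 43/14 - 16536 = -231461/14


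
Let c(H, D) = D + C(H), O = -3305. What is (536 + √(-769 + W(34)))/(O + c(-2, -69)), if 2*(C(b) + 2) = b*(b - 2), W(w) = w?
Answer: -134/843 - 7*I*√15/3372 ≈ -0.15896 - 0.00804*I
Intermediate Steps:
C(b) = -2 + b*(-2 + b)/2 (C(b) = -2 + (b*(b - 2))/2 = -2 + (b*(-2 + b))/2 = -2 + b*(-2 + b)/2)
c(H, D) = -2 + D + H²/2 - H (c(H, D) = D + (-2 + H²/2 - H) = -2 + D + H²/2 - H)
(536 + √(-769 + W(34)))/(O + c(-2, -69)) = (536 + √(-769 + 34))/(-3305 + (-2 - 69 + (½)*(-2)² - 1*(-2))) = (536 + √(-735))/(-3305 + (-2 - 69 + (½)*4 + 2)) = (536 + 7*I*√15)/(-3305 + (-2 - 69 + 2 + 2)) = (536 + 7*I*√15)/(-3305 - 67) = (536 + 7*I*√15)/(-3372) = (536 + 7*I*√15)*(-1/3372) = -134/843 - 7*I*√15/3372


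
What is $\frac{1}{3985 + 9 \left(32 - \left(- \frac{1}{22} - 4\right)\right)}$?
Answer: $\frac{22}{94807} \approx 0.00023205$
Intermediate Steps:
$\frac{1}{3985 + 9 \left(32 - \left(- \frac{1}{22} - 4\right)\right)} = \frac{1}{3985 + 9 \left(32 - - \frac{89}{22}\right)} = \frac{1}{3985 + 9 \left(32 + \left(\frac{1}{22} + 4\right)\right)} = \frac{1}{3985 + 9 \left(32 + \frac{89}{22}\right)} = \frac{1}{3985 + 9 \cdot \frac{793}{22}} = \frac{1}{3985 + \frac{7137}{22}} = \frac{1}{\frac{94807}{22}} = \frac{22}{94807}$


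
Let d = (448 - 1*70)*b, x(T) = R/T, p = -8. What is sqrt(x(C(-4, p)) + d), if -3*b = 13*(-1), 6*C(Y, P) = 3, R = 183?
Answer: 2*sqrt(501) ≈ 44.766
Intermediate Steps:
C(Y, P) = 1/2 (C(Y, P) = (1/6)*3 = 1/2)
x(T) = 183/T
b = 13/3 (b = -13*(-1)/3 = -1/3*(-13) = 13/3 ≈ 4.3333)
d = 1638 (d = (448 - 1*70)*(13/3) = (448 - 70)*(13/3) = 378*(13/3) = 1638)
sqrt(x(C(-4, p)) + d) = sqrt(183/(1/2) + 1638) = sqrt(183*2 + 1638) = sqrt(366 + 1638) = sqrt(2004) = 2*sqrt(501)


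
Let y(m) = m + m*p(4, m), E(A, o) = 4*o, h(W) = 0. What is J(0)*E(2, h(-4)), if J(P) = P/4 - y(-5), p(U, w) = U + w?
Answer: 0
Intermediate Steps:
y(m) = m + m*(4 + m)
J(P) = P/4 (J(P) = P/4 - (-5)*(5 - 5) = P*(1/4) - (-5)*0 = P/4 - 1*0 = P/4 + 0 = P/4)
J(0)*E(2, h(-4)) = ((1/4)*0)*(4*0) = 0*0 = 0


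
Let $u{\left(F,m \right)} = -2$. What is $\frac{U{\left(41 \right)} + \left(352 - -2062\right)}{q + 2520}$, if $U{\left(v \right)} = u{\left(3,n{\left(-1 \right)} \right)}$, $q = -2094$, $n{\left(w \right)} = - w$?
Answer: $\frac{402}{71} \approx 5.662$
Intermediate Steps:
$U{\left(v \right)} = -2$
$\frac{U{\left(41 \right)} + \left(352 - -2062\right)}{q + 2520} = \frac{-2 + \left(352 - -2062\right)}{-2094 + 2520} = \frac{-2 + \left(352 + 2062\right)}{426} = \left(-2 + 2414\right) \frac{1}{426} = 2412 \cdot \frac{1}{426} = \frac{402}{71}$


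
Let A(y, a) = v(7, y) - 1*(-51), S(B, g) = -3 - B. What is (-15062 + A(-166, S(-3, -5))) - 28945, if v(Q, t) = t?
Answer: -44122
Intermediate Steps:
A(y, a) = 51 + y (A(y, a) = y - 1*(-51) = y + 51 = 51 + y)
(-15062 + A(-166, S(-3, -5))) - 28945 = (-15062 + (51 - 166)) - 28945 = (-15062 - 115) - 28945 = -15177 - 28945 = -44122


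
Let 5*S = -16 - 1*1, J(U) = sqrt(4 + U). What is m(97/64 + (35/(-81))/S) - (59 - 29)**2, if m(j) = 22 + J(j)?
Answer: -878 + sqrt(8453777)/1224 ≈ -875.63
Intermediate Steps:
S = -17/5 (S = (-16 - 1*1)/5 = (-16 - 1)/5 = (1/5)*(-17) = -17/5 ≈ -3.4000)
m(j) = 22 + sqrt(4 + j)
m(97/64 + (35/(-81))/S) - (59 - 29)**2 = (22 + sqrt(4 + (97/64 + (35/(-81))/(-17/5)))) - (59 - 29)**2 = (22 + sqrt(4 + (97*(1/64) + (35*(-1/81))*(-5/17)))) - 1*30**2 = (22 + sqrt(4 + (97/64 - 35/81*(-5/17)))) - 1*900 = (22 + sqrt(4 + (97/64 + 175/1377))) - 900 = (22 + sqrt(4 + 144769/88128)) - 900 = (22 + sqrt(497281/88128)) - 900 = (22 + sqrt(8453777)/1224) - 900 = -878 + sqrt(8453777)/1224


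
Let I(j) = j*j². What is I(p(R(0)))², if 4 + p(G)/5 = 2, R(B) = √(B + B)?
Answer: 1000000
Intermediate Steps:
R(B) = √2*√B (R(B) = √(2*B) = √2*√B)
p(G) = -10 (p(G) = -20 + 5*2 = -20 + 10 = -10)
I(j) = j³
I(p(R(0)))² = ((-10)³)² = (-1000)² = 1000000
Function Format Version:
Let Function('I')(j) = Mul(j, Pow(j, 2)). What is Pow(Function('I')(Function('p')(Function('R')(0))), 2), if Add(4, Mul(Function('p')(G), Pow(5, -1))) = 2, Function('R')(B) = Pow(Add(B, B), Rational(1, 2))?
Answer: 1000000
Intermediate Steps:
Function('R')(B) = Mul(Pow(2, Rational(1, 2)), Pow(B, Rational(1, 2))) (Function('R')(B) = Pow(Mul(2, B), Rational(1, 2)) = Mul(Pow(2, Rational(1, 2)), Pow(B, Rational(1, 2))))
Function('p')(G) = -10 (Function('p')(G) = Add(-20, Mul(5, 2)) = Add(-20, 10) = -10)
Function('I')(j) = Pow(j, 3)
Pow(Function('I')(Function('p')(Function('R')(0))), 2) = Pow(Pow(-10, 3), 2) = Pow(-1000, 2) = 1000000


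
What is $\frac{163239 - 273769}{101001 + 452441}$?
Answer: $- \frac{55265}{276721} \approx -0.19971$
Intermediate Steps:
$\frac{163239 - 273769}{101001 + 452441} = - \frac{110530}{553442} = \left(-110530\right) \frac{1}{553442} = - \frac{55265}{276721}$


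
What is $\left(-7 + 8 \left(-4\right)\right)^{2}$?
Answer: $1521$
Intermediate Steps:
$\left(-7 + 8 \left(-4\right)\right)^{2} = \left(-7 - 32\right)^{2} = \left(-39\right)^{2} = 1521$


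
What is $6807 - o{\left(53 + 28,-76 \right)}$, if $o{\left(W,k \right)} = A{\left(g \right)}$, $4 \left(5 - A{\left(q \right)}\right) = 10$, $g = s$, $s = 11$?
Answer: $\frac{13609}{2} \approx 6804.5$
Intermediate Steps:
$g = 11$
$A{\left(q \right)} = \frac{5}{2}$ ($A{\left(q \right)} = 5 - \frac{5}{2} = \frac{5}{2}$)
$o{\left(W,k \right)} = \frac{5}{2}$
$6807 - o{\left(53 + 28,-76 \right)} = 6807 - \frac{5}{2} = \frac{13609}{2}$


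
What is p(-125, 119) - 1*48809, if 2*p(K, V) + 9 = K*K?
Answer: -41001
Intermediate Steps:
p(K, V) = -9/2 + K²/2 (p(K, V) = -9/2 + (K*K)/2 = -9/2 + K²/2)
p(-125, 119) - 1*48809 = (-9/2 + (½)*(-125)²) - 1*48809 = (-9/2 + (½)*15625) - 48809 = (-9/2 + 15625/2) - 48809 = 7808 - 48809 = -41001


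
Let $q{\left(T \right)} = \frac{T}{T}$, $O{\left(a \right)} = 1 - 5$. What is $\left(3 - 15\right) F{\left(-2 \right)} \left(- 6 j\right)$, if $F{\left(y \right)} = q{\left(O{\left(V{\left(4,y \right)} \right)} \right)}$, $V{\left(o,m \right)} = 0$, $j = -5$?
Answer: $-360$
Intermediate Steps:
$O{\left(a \right)} = -4$ ($O{\left(a \right)} = 1 - 5 = -4$)
$q{\left(T \right)} = 1$
$F{\left(y \right)} = 1$
$\left(3 - 15\right) F{\left(-2 \right)} \left(- 6 j\right) = \left(3 - 15\right) 1 \left(\left(-6\right) \left(-5\right)\right) = \left(3 - 15\right) 1 \cdot 30 = \left(-12\right) 1 \cdot 30 = \left(-12\right) 30 = -360$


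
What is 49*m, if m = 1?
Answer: 49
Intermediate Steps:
49*m = 49*1 = 49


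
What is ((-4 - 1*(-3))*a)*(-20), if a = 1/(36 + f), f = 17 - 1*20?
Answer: 20/33 ≈ 0.60606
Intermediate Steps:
f = -3 (f = 17 - 20 = -3)
a = 1/33 (a = 1/(36 - 3) = 1/33 ≈ 0.030303)
((-4 - 1*(-3))*a)*(-20) = ((-4 - 1*(-3))*(1/33))*(-20) = ((-4 + 3)*(1/33))*(-20) = -1*1/33*(-20) = -1/33*(-20) = 20/33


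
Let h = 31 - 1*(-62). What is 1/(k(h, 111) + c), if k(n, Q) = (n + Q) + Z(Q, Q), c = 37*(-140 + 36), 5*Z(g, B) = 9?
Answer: -5/18211 ≈ -0.00027456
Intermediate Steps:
Z(g, B) = 9/5 (Z(g, B) = (⅕)*9 = 9/5)
c = -3848 (c = 37*(-104) = -3848)
h = 93 (h = 31 + 62 = 93)
k(n, Q) = 9/5 + Q + n (k(n, Q) = (n + Q) + 9/5 = (Q + n) + 9/5 = 9/5 + Q + n)
1/(k(h, 111) + c) = 1/((9/5 + 111 + 93) - 3848) = 1/(1029/5 - 3848) = 1/(-18211/5) = -5/18211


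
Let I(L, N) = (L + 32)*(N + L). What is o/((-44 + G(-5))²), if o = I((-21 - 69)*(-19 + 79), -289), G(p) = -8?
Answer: 3817319/338 ≈ 11294.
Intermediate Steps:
I(L, N) = (32 + L)*(L + N)
o = 30538552 (o = ((-21 - 69)*(-19 + 79))² + 32*((-21 - 69)*(-19 + 79)) + 32*(-289) + ((-21 - 69)*(-19 + 79))*(-289) = (-90*60)² + 32*(-90*60) - 9248 - 90*60*(-289) = (-5400)² + 32*(-5400) - 9248 - 5400*(-289) = 29160000 - 172800 - 9248 + 1560600 = 30538552)
o/((-44 + G(-5))²) = 30538552/((-44 - 8)²) = 30538552/((-52)²) = 30538552/2704 = 30538552*(1/2704) = 3817319/338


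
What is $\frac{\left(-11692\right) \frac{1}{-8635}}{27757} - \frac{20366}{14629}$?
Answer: $- \frac{4881186358102}{3506303516155} \approx -1.3921$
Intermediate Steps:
$\frac{\left(-11692\right) \frac{1}{-8635}}{27757} - \frac{20366}{14629} = \left(-11692\right) \left(- \frac{1}{8635}\right) \frac{1}{27757} - \frac{20366}{14629} = \frac{11692}{8635} \cdot \frac{1}{27757} - \frac{20366}{14629} = \frac{11692}{239681695} - \frac{20366}{14629} = - \frac{4881186358102}{3506303516155}$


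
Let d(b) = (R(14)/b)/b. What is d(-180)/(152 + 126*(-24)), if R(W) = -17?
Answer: 17/93052800 ≈ 1.8269e-7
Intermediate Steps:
d(b) = -17/b² (d(b) = (-17/b)/b = -17/b²)
d(-180)/(152 + 126*(-24)) = (-17/(-180)²)/(152 + 126*(-24)) = (-17*1/32400)/(152 - 3024) = -17/32400/(-2872) = -17/32400*(-1/2872) = 17/93052800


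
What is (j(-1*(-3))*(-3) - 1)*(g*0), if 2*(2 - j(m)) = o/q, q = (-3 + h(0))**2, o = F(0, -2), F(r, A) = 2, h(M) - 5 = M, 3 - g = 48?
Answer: 0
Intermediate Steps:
g = -45 (g = 3 - 1*48 = 3 - 48 = -45)
h(M) = 5 + M
o = 2
q = 4 (q = (-3 + (5 + 0))**2 = (-3 + 5)**2 = 2**2 = 4)
j(m) = 7/4 (j(m) = 2 - 1/4 = 7/4)
(j(-1*(-3))*(-3) - 1)*(g*0) = ((7/4)*(-3) - 1)*(-45*0) = (-21/4 - 1)*0 = -25/4*0 = 0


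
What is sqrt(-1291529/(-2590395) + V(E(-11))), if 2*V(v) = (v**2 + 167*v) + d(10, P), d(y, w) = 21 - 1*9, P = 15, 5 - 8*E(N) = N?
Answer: sqrt(1177621165068330)/2590395 ≈ 13.248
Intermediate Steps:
E(N) = 5/8 - N/8
d(y, w) = 12 (d(y, w) = 21 - 9 = 12)
V(v) = 6 + v**2/2 + 167*v/2 (V(v) = ((v**2 + 167*v) + 12)/2 = (12 + v**2 + 167*v)/2 = 6 + v**2/2 + 167*v/2)
sqrt(-1291529/(-2590395) + V(E(-11))) = sqrt(-1291529/(-2590395) + (6 + (5/8 - 1/8*(-11))**2/2 + 167*(5/8 - 1/8*(-11))/2)) = sqrt(-1291529*(-1/2590395) + (6 + (5/8 + 11/8)**2/2 + 167*(5/8 + 11/8)/2)) = sqrt(1291529/2590395 + (6 + (1/2)*2**2 + (167/2)*2)) = sqrt(1291529/2590395 + (6 + (1/2)*4 + 167)) = sqrt(1291529/2590395 + (6 + 2 + 167)) = sqrt(1291529/2590395 + 175) = sqrt(454610654/2590395) = sqrt(1177621165068330)/2590395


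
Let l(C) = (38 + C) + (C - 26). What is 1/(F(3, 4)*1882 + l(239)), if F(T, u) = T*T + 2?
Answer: 1/21192 ≈ 4.7188e-5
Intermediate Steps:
l(C) = 12 + 2*C (l(C) = (38 + C) + (-26 + C) = 12 + 2*C)
F(T, u) = 2 + T² (F(T, u) = T² + 2 = 2 + T²)
1/(F(3, 4)*1882 + l(239)) = 1/((2 + 3²)*1882 + (12 + 2*239)) = 1/((2 + 9)*1882 + (12 + 478)) = 1/(11*1882 + 490) = 1/(20702 + 490) = 1/21192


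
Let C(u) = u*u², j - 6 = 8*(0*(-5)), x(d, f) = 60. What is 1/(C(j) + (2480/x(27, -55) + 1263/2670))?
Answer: 2670/688343 ≈ 0.0038789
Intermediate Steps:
j = 6 (j = 6 + 8*(0*(-5)) = 6 + 8*0 = 6 + 0 = 6)
C(u) = u³
1/(C(j) + (2480/x(27, -55) + 1263/2670)) = 1/(6³ + (2480/60 + 1263/2670)) = 1/(216 + (2480*(1/60) + 1263*(1/2670))) = 1/(216 + (124/3 + 421/890)) = 1/(216 + 111623/2670) = 1/(688343/2670) = 2670/688343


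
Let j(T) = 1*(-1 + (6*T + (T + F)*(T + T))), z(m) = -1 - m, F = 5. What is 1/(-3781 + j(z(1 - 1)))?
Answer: -1/3796 ≈ -0.00026344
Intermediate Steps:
j(T) = -1 + 6*T + 2*T*(5 + T) (j(T) = 1*(-1 + (6*T + (T + 5)*(T + T))) = 1*(-1 + (6*T + (5 + T)*(2*T))) = 1*(-1 + (6*T + 2*T*(5 + T))) = 1*(-1 + 6*T + 2*T*(5 + T)) = -1 + 6*T + 2*T*(5 + T))
1/(-3781 + j(z(1 - 1))) = 1/(-3781 + (-1 + 2*(-1 - (1 - 1))² + 16*(-1 - (1 - 1)))) = 1/(-3781 + (-1 + 2*(-1 - 1*0)² + 16*(-1 - 1*0))) = 1/(-3781 + (-1 + 2*(-1 + 0)² + 16*(-1 + 0))) = 1/(-3781 + (-1 + 2*(-1)² + 16*(-1))) = 1/(-3781 + (-1 + 2*1 - 16)) = 1/(-3781 + (-1 + 2 - 16)) = 1/(-3781 - 15) = 1/(-3796) = -1/3796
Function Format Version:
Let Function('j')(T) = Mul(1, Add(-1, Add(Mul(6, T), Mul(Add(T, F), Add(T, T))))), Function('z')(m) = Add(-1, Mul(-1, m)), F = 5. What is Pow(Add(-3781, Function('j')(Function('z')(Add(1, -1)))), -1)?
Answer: Rational(-1, 3796) ≈ -0.00026344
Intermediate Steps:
Function('j')(T) = Add(-1, Mul(6, T), Mul(2, T, Add(5, T))) (Function('j')(T) = Mul(1, Add(-1, Add(Mul(6, T), Mul(Add(T, 5), Add(T, T))))) = Mul(1, Add(-1, Add(Mul(6, T), Mul(Add(5, T), Mul(2, T))))) = Mul(1, Add(-1, Add(Mul(6, T), Mul(2, T, Add(5, T))))) = Mul(1, Add(-1, Mul(6, T), Mul(2, T, Add(5, T)))) = Add(-1, Mul(6, T), Mul(2, T, Add(5, T))))
Pow(Add(-3781, Function('j')(Function('z')(Add(1, -1)))), -1) = Pow(Add(-3781, Add(-1, Mul(2, Pow(Add(-1, Mul(-1, Add(1, -1))), 2)), Mul(16, Add(-1, Mul(-1, Add(1, -1)))))), -1) = Pow(Add(-3781, Add(-1, Mul(2, Pow(Add(-1, Mul(-1, 0)), 2)), Mul(16, Add(-1, Mul(-1, 0))))), -1) = Pow(Add(-3781, Add(-1, Mul(2, Pow(Add(-1, 0), 2)), Mul(16, Add(-1, 0)))), -1) = Pow(Add(-3781, Add(-1, Mul(2, Pow(-1, 2)), Mul(16, -1))), -1) = Pow(Add(-3781, Add(-1, Mul(2, 1), -16)), -1) = Pow(Add(-3781, Add(-1, 2, -16)), -1) = Pow(Add(-3781, -15), -1) = Pow(-3796, -1) = Rational(-1, 3796)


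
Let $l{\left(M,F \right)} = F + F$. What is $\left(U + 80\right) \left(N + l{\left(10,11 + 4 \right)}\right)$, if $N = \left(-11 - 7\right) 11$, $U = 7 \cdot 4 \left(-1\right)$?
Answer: $-8736$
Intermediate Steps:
$l{\left(M,F \right)} = 2 F$
$U = -28$ ($U = 28 \left(-1\right) = -28$)
$N = -198$ ($N = \left(-18\right) 11 = -198$)
$\left(U + 80\right) \left(N + l{\left(10,11 + 4 \right)}\right) = \left(-28 + 80\right) \left(-198 + 2 \left(11 + 4\right)\right) = 52 \left(-198 + 2 \cdot 15\right) = 52 \left(-198 + 30\right) = 52 \left(-168\right) = -8736$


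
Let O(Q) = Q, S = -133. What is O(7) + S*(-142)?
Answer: 18893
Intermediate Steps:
O(7) + S*(-142) = 7 - 133*(-142) = 7 + 18886 = 18893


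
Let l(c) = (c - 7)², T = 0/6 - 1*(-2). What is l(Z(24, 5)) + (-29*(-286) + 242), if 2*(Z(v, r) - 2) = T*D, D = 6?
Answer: 8537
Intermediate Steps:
T = 2 (T = 0*(⅙) + 2 = 0 + 2 = 2)
Z(v, r) = 8 (Z(v, r) = 2 + (2*6)/2 = 2 + (½)*12 = 2 + 6 = 8)
l(c) = (-7 + c)²
l(Z(24, 5)) + (-29*(-286) + 242) = (-7 + 8)² + (-29*(-286) + 242) = 1² + (8294 + 242) = 1 + 8536 = 8537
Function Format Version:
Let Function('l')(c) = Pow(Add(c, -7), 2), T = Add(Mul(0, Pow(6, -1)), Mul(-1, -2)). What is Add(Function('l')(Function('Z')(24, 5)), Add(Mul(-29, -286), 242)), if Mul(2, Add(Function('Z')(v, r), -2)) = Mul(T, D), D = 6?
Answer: 8537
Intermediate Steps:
T = 2 (T = Add(Mul(0, Rational(1, 6)), 2) = Add(0, 2) = 2)
Function('Z')(v, r) = 8 (Function('Z')(v, r) = Add(2, Mul(Rational(1, 2), Mul(2, 6))) = Add(2, Mul(Rational(1, 2), 12)) = Add(2, 6) = 8)
Function('l')(c) = Pow(Add(-7, c), 2)
Add(Function('l')(Function('Z')(24, 5)), Add(Mul(-29, -286), 242)) = Add(Pow(Add(-7, 8), 2), Add(Mul(-29, -286), 242)) = Add(Pow(1, 2), Add(8294, 242)) = Add(1, 8536) = 8537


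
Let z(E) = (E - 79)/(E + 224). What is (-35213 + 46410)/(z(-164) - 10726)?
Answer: -223940/214601 ≈ -1.0435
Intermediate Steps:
z(E) = (-79 + E)/(224 + E)
(-35213 + 46410)/(z(-164) - 10726) = (-35213 + 46410)/((-79 - 164)/(224 - 164) - 10726) = 11197/(-243/60 - 10726) = 11197/((1/60)*(-243) - 10726) = 11197/(-81/20 - 10726) = 11197/(-214601/20) = 11197*(-20/214601) = -223940/214601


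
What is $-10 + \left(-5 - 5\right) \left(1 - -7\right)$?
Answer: $-90$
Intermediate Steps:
$-10 + \left(-5 - 5\right) \left(1 - -7\right) = -10 - 10 \left(1 + 7\right) = -10 - 80 = -90$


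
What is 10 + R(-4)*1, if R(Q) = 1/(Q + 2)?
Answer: 19/2 ≈ 9.5000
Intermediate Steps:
R(Q) = 1/(2 + Q)
10 + R(-4)*1 = 10 + 1/(2 - 4) = 10 + 1/(-2) = 10 - ½*1 = 10 - ½ = 19/2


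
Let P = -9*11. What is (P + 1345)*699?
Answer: 870954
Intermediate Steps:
P = -99
(P + 1345)*699 = (-99 + 1345)*699 = 1246*699 = 870954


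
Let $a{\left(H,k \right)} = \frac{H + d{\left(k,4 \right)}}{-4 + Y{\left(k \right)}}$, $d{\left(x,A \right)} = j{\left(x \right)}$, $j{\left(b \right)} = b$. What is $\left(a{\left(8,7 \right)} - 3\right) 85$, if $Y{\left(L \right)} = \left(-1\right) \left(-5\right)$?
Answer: $1020$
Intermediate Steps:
$Y{\left(L \right)} = 5$
$d{\left(x,A \right)} = x$
$a{\left(H,k \right)} = H + k$ ($a{\left(H,k \right)} = \frac{H + k}{-4 + 5} = \frac{H + k}{1} = \left(H + k\right) 1 = H + k$)
$\left(a{\left(8,7 \right)} - 3\right) 85 = \left(\left(8 + 7\right) - 3\right) 85 = \left(15 - 3\right) 85 = 12 \cdot 85 = 1020$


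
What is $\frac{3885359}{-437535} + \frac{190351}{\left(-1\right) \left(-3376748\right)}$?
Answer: $- \frac{13036593007747}{1477445436180} \approx -8.8237$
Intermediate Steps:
$\frac{3885359}{-437535} + \frac{190351}{\left(-1\right) \left(-3376748\right)} = 3885359 \left(- \frac{1}{437535}\right) + \frac{190351}{3376748} = - \frac{3885359}{437535} + 190351 \cdot \frac{1}{3376748} = - \frac{3885359}{437535} + \frac{190351}{3376748} = - \frac{13036593007747}{1477445436180}$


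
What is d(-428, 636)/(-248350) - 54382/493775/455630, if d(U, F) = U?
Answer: 962773792213/558734609521375 ≈ 0.0017231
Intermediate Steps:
d(-428, 636)/(-248350) - 54382/493775/455630 = -428/(-248350) - 54382/493775/455630 = -428*(-1/248350) - 54382*1/493775*(1/455630) = 214/124175 - 54382/493775*1/455630 = 214/124175 - 27191/112489351625 = 962773792213/558734609521375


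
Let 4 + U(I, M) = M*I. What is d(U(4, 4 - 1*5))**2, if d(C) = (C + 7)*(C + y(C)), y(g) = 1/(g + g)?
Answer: 16641/256 ≈ 65.004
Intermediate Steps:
y(g) = 1/(2*g)
U(I, M) = -4 + I*M (U(I, M) = -4 + M*I = -4 + I*M)
d(C) = (7 + C)*(C + 1/(2*C)) (d(C) = (C + 7)*(C + 1/(2*C)) = (7 + C)*(C + 1/(2*C)))
d(U(4, 4 - 1*5))**2 = (1/2 + (-4 + 4*(4 - 1*5))**2 + 7*(-4 + 4*(4 - 1*5)) + 7/(2*(-4 + 4*(4 - 1*5))))**2 = (1/2 + (-4 + 4*(4 - 5))**2 + 7*(-4 + 4*(4 - 5)) + 7/(2*(-4 + 4*(4 - 5))))**2 = (1/2 + (-4 + 4*(-1))**2 + 7*(-4 + 4*(-1)) + 7/(2*(-4 + 4*(-1))))**2 = (1/2 + (-4 - 4)**2 + 7*(-4 - 4) + 7/(2*(-4 - 4)))**2 = (1/2 + (-8)**2 + 7*(-8) + (7/2)/(-8))**2 = (1/2 + 64 - 56 + (7/2)*(-1/8))**2 = (1/2 + 64 - 56 - 7/16)**2 = (129/16)**2 = 16641/256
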